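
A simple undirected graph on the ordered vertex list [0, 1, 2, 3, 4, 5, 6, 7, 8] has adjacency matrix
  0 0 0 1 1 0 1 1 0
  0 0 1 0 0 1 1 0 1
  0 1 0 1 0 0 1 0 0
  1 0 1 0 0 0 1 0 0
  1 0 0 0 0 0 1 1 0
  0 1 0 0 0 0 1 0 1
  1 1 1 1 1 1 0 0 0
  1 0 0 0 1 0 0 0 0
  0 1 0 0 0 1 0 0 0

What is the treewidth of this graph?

A width-2 tree decomposition is:
Bags: B1 = {1, 2, 6}  B2 = {1, 5, 6}  B3 = {1, 5, 8}  B4 = {2, 3, 6}  B5 = {0, 3, 6}  B6 = {0, 4, 6}  B7 = {0, 4, 7}
Tree: B1–B2, B2–B3, B1–B4, B4–B5, B5–B6, B6–B7
The largest bag has 3 vertices, giving width 2; this decomposition certifies tw(G) ≤ 2. On the other hand G contains the 3-clique {1, 5, 8}. A clique must lie in a single bag of any decomposition, so no decomposition can have width below 2. Therefore the treewidth is 2.

2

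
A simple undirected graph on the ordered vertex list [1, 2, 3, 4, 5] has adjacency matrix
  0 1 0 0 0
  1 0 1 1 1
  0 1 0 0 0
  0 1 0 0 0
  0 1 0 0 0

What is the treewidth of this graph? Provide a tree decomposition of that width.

The largest bag has 2 vertices, giving width 1; this decomposition certifies tw(G) ≤ 1. Any graph with an edge has treewidth ≥ 1, and G has the edge 3–2. Hence tw(G) = 1 exactly.

Treewidth 1.
Bags: B1 = {2, 3}  B2 = {1, 2}  B3 = {2, 4}  B4 = {2, 5}
Tree: B1–B2, B1–B3, B1–B4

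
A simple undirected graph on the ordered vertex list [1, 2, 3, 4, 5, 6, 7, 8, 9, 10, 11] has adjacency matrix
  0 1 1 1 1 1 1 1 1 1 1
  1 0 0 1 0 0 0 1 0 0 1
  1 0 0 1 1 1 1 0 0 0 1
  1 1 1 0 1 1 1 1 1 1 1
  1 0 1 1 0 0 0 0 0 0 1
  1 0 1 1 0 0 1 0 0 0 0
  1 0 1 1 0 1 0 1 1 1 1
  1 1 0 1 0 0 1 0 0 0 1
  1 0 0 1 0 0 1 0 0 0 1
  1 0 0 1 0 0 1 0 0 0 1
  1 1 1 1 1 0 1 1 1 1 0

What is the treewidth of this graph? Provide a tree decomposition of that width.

The largest bag has 5 vertices, giving width 4; this decomposition certifies tw(G) ≤ 4. For the lower bound, the 5 vertices {1, 2, 4, 8, 11} are pairwise adjacent, and any tree decomposition puts a clique entirely inside one bag — forcing width ≥ 4. Combining the bounds, tw(G) = 4.

Treewidth 4.
Bags: B1 = {1, 3, 4, 5, 11}  B2 = {1, 3, 4, 7, 11}  B3 = {1, 4, 7, 8, 11}  B4 = {1, 4, 7, 10, 11}  B5 = {1, 3, 4, 6, 7}  B6 = {1, 4, 7, 9, 11}  B7 = {1, 2, 4, 8, 11}
Tree: B1–B2, B2–B3, B2–B4, B2–B5, B2–B6, B3–B7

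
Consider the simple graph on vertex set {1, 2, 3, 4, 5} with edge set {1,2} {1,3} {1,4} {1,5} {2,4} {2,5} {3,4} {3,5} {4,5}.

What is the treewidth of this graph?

A width-3 tree decomposition is:
Bags: B1 = {1, 3, 4, 5}  B2 = {1, 2, 4, 5}
Tree: B1–B2
The largest bag has 4 vertices, giving width 3; this decomposition certifies tw(G) ≤ 3. For the lower bound, the 4 vertices {1, 2, 4, 5} are pairwise adjacent, and any tree decomposition puts a clique entirely inside one bag — forcing width ≥ 3. The upper and lower bounds meet at 3, so that is the treewidth.

3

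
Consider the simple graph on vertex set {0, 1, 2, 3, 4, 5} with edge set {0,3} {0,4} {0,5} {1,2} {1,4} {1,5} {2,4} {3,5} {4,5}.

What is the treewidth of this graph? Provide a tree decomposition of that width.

Treewidth 2.
Bags: B1 = {0, 4, 5}  B2 = {1, 4, 5}  B3 = {0, 3, 5}  B4 = {1, 2, 4}
Tree: B1–B2, B1–B3, B2–B4

Each bag holds 3 vertices, so the decomposition has width 2, which upper-bounds the treewidth. On the other hand G contains the 3-clique {0, 3, 5}. A clique must lie in a single bag of any decomposition, so no decomposition can have width below 2. Therefore the treewidth is 2.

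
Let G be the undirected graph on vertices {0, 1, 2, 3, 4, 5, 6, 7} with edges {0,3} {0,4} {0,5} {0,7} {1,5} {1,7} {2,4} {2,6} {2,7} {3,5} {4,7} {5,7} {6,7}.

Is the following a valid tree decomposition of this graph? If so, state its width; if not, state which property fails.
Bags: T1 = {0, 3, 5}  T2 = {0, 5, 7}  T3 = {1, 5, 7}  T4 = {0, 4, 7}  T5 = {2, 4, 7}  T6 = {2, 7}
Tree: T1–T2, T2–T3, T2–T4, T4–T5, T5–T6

A tree decomposition must satisfy three properties: every vertex lies in some bag; for every edge, both endpoints lie together in some bag; and for every vertex, the bags containing it form a connected subtree. Here vertex 6 appears in no bag, so the decomposition is invalid.

No — vertex 6 appears in no bag.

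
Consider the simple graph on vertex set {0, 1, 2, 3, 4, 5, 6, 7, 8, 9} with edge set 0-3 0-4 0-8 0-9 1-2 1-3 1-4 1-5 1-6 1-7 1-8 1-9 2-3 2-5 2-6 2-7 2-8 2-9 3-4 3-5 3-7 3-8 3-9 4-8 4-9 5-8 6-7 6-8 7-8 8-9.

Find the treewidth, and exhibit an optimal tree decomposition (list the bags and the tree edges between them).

Treewidth 4.
One such decomposition:
Bags: B1 = {1, 2, 3, 5, 8}  B2 = {1, 2, 3, 8, 9}  B3 = {1, 2, 3, 7, 8}  B4 = {1, 3, 4, 8, 9}  B5 = {1, 2, 6, 7, 8}  B6 = {0, 3, 4, 8, 9}
Tree: B1–B2, B1–B3, B2–B4, B3–B5, B4–B6

Every bag has size at most 5, so the width is 5 − 1 = 4 and tw(G) ≤ 4. Conversely, {0, 3, 4, 8, 9} is a clique of size 5, and the vertices of any clique must share a bag in every tree decomposition; so some bag has ≥ 5 vertices and tw(G) ≥ 4. The upper and lower bounds meet at 4, so that is the treewidth.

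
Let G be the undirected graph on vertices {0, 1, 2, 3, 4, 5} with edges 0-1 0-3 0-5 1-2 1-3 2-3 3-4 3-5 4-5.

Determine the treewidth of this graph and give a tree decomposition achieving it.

Treewidth 2.
One optimal decomposition is:
Bags: B1 = {0, 1, 3}  B2 = {1, 2, 3}  B3 = {0, 3, 5}  B4 = {3, 4, 5}
Tree: B1–B2, B1–B3, B3–B4

The largest bag has 3 vertices, giving width 2; this decomposition certifies tw(G) ≤ 2. For the lower bound, the 3 vertices {0, 1, 3} are pairwise adjacent, and any tree decomposition puts a clique entirely inside one bag — forcing width ≥ 2. The upper and lower bounds meet at 2, so that is the treewidth.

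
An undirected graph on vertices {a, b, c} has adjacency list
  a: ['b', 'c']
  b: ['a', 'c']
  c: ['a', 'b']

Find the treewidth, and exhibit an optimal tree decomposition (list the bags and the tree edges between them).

A single bag containing all 3 vertices is trivially a valid decomposition of width 2. On the other hand G contains the 3-clique {a, b, c}. A clique must lie in a single bag of any decomposition, so no decomposition can have width below 2. Hence tw(G) = 2 exactly.

Treewidth 2.
One such decomposition:
Bags: B1 = {a, b, c}
Tree: (single bag)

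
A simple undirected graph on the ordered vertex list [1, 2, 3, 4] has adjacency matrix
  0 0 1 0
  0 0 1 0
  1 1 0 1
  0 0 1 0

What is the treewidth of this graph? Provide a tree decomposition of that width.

Treewidth 1.
One optimal decomposition is:
Bags: B1 = {1, 3}  B2 = {3, 4}  B3 = {2, 3}
Tree: B1–B2, B1–B3

The largest bag has 2 vertices, giving width 1; this decomposition certifies tw(G) ≤ 1. Any graph with an edge has treewidth ≥ 1, and G has the edge 1–3. Hence tw(G) = 1 exactly.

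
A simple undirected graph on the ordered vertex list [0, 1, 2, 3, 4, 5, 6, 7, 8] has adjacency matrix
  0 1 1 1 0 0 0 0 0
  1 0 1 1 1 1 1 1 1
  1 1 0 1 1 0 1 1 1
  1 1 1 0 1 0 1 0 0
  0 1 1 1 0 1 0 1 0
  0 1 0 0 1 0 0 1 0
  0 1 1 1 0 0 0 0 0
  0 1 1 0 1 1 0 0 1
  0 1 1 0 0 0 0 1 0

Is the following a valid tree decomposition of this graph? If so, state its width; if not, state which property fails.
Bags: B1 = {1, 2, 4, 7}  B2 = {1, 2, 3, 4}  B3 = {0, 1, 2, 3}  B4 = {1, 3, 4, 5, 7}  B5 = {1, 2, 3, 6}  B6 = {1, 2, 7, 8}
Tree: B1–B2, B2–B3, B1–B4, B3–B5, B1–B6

A tree decomposition must satisfy three properties: every vertex lies in some bag; for every edge, both endpoints lie together in some bag; and for every vertex, the bags containing it form a connected subtree. Here bags containing vertex 3 are not connected in the tree, so the decomposition is invalid.

No — bags containing vertex 3 are not connected in the tree.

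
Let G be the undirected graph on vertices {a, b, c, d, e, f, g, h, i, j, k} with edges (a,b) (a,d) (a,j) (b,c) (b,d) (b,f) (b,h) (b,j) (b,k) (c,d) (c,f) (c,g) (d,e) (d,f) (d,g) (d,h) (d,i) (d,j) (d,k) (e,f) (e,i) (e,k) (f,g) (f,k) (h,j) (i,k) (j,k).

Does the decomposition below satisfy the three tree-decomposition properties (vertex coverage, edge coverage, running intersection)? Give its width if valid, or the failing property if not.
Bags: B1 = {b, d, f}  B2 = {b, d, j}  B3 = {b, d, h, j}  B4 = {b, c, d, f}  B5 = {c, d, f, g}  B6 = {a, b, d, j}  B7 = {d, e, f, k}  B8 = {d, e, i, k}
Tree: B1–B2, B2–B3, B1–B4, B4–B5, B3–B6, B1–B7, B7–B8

A tree decomposition must satisfy three properties: every vertex lies in some bag; for every edge, both endpoints lie together in some bag; and for every vertex, the bags containing it form a connected subtree. Here edge (k,b) lies in no bag, so the decomposition is invalid.

No — edge (k,b) lies in no bag.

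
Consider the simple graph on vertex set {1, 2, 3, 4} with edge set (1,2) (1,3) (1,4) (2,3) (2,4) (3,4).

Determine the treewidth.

A width-3 tree decomposition is:
Bags: B1 = {1, 2, 3, 4}
Tree: (single bag)
A single bag containing all 4 vertices is trivially a valid decomposition of width 3. For the lower bound, the 4 vertices {1, 2, 3, 4} are pairwise adjacent, and any tree decomposition puts a clique entirely inside one bag — forcing width ≥ 3. Combining the bounds, tw(G) = 3.

3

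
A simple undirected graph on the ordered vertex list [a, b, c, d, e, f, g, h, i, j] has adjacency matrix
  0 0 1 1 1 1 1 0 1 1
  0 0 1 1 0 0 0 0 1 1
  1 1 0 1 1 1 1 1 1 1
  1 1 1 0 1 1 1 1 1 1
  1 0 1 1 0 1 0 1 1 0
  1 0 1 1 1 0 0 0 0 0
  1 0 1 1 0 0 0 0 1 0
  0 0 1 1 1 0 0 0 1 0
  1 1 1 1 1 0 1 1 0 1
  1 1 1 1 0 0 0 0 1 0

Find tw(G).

4

A width-4 tree decomposition is:
Bags: B1 = {a, c, d, g, i}  B2 = {a, c, d, e, i}  B3 = {a, c, d, i, j}  B4 = {b, c, d, i, j}  B5 = {a, c, d, e, f}  B6 = {c, d, e, h, i}
Tree: B1–B2, B2–B3, B3–B4, B2–B5, B2–B6
Each bag holds 5 vertices, so the decomposition has width 4, which upper-bounds the treewidth. Conversely, {a, c, d, e, f} is a clique of size 5, and the vertices of any clique must share a bag in every tree decomposition; so some bag has ≥ 5 vertices and tw(G) ≥ 4. The upper and lower bounds meet at 4, so that is the treewidth.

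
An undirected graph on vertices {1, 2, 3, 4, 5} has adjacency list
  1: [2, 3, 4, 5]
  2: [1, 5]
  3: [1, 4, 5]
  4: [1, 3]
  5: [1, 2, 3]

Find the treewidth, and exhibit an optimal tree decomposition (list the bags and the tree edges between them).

The largest bag has 3 vertices, giving width 2; this decomposition certifies tw(G) ≤ 2. On the other hand G contains the 3-clique {1, 2, 5}. A clique must lie in a single bag of any decomposition, so no decomposition can have width below 2. Hence tw(G) = 2 exactly.

Treewidth 2.
One optimal decomposition is:
Bags: B1 = {1, 3, 4}  B2 = {1, 3, 5}  B3 = {1, 2, 5}
Tree: B1–B2, B2–B3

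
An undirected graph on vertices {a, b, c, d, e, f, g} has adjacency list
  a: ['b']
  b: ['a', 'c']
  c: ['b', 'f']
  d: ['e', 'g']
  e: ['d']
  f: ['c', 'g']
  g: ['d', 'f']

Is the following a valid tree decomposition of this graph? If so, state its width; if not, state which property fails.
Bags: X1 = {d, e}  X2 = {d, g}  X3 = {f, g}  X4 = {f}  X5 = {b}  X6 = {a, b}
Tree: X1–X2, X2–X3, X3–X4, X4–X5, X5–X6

A tree decomposition must satisfy three properties: every vertex lies in some bag; for every edge, both endpoints lie together in some bag; and for every vertex, the bags containing it form a connected subtree. Here vertex c appears in no bag, so the decomposition is invalid.

No — vertex c appears in no bag.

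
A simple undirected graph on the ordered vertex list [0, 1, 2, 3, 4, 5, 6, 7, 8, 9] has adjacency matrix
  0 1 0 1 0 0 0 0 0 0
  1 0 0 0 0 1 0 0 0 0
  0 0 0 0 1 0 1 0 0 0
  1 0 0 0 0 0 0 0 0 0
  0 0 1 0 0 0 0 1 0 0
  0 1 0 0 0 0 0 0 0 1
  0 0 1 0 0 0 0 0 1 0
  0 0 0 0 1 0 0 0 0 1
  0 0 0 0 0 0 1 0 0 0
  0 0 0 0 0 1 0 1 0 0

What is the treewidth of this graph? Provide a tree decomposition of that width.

Treewidth 1.
One such decomposition:
Bags: B1 = {0, 3}  B2 = {0, 1}  B3 = {1, 5}  B4 = {5, 9}  B5 = {7, 9}  B6 = {4, 7}  B7 = {2, 4}  B8 = {2, 6}  B9 = {6, 8}
Tree: B1–B2, B2–B3, B3–B4, B4–B5, B5–B6, B6–B7, B7–B8, B8–B9

The largest bag has 2 vertices, giving width 1; this decomposition certifies tw(G) ≤ 1. G has an edge, so its treewidth is at least 1. The upper and lower bounds meet at 1, so that is the treewidth.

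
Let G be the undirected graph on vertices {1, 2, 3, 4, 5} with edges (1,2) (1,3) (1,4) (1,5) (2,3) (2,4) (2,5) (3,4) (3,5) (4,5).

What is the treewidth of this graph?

A width-4 tree decomposition is:
Bags: B1 = {1, 2, 3, 4, 5}
Tree: (single bag)
A single bag containing all 5 vertices is trivially a valid decomposition of width 4. For the lower bound, the 5 vertices {1, 2, 3, 4, 5} are pairwise adjacent, and any tree decomposition puts a clique entirely inside one bag — forcing width ≥ 4. The upper and lower bounds meet at 4, so that is the treewidth.

4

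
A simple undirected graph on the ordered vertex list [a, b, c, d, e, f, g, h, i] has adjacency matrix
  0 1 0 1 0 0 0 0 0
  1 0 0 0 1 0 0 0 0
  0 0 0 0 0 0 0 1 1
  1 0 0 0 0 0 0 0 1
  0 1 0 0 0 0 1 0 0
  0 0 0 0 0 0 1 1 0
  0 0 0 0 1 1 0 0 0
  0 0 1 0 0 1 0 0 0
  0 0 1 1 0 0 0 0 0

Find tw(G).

A width-2 tree decomposition is:
Bags: B1 = {c, f, h}  B2 = {c, f, i}  B3 = {d, f, i}  B4 = {a, d, f}  B5 = {a, b, f}  B6 = {b, e, f}  B7 = {e, f, g}
Tree: B1–B2, B2–B3, B3–B4, B4–B5, B5–B6, B6–B7
Every bag has size at most 3, so the width is 3 − 1 = 2 and tw(G) ≤ 2. Since f–h–c–i–d–a–b–e–g–f is a cycle in G, G is not acyclic. Forests are exactly the graphs of treewidth ≤ 1, so tw(G) ≥ 2. The upper and lower bounds meet at 2, so that is the treewidth.

2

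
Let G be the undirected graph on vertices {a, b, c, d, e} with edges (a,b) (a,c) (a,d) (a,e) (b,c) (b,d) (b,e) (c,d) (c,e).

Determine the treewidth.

A width-3 tree decomposition is:
Bags: B1 = {a, b, c, e}  B2 = {a, b, c, d}
Tree: B1–B2
Each bag holds 4 vertices, so the decomposition has width 3, which upper-bounds the treewidth. On the other hand G contains the 4-clique {a, b, c, d}. A clique must lie in a single bag of any decomposition, so no decomposition can have width below 3. Hence tw(G) = 3 exactly.

3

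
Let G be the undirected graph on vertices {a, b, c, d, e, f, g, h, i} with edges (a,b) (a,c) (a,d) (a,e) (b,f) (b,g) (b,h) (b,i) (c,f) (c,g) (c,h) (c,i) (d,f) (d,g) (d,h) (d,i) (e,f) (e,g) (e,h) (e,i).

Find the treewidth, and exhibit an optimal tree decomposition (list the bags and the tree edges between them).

Treewidth 4.
Bags: B1 = {b, c, d, e, i}  B2 = {b, c, d, e, h}  B3 = {b, c, d, e, f}  B4 = {a, b, c, d, e}  B5 = {b, c, d, e, g}
Tree: B1–B2, B2–B3, B3–B4, B4–B5

Every bag has size at most 5, so the width is 5 − 1 = 4 and tw(G) ≤ 4. For the lower bound: the 5 vertex sets {b,i}, {c,h}, {e,f}, {d}, {a} are disjoint, each induces a connected subgraph, and every pair is joined by at least one edge of G. Contracting each set to a single vertex therefore yields K_{5} as a minor, and since treewidth is minor-monotone, tw(G) ≥ tw(K_{5}) = 4. Combining the bounds, tw(G) = 4.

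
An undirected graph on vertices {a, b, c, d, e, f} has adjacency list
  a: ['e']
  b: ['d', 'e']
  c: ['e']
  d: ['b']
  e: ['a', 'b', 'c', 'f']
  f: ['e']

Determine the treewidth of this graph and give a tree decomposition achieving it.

Each bag holds 2 vertices, so the decomposition has width 1, which upper-bounds the treewidth. Since G has at least one edge (e.g. e–c), it is not an edgeless graph, so tw(G) ≥ 1. The upper and lower bounds meet at 1, so that is the treewidth.

Treewidth 1.
One optimal decomposition is:
Bags: B1 = {c, e}  B2 = {b, e}  B3 = {b, d}  B4 = {e, f}  B5 = {a, e}
Tree: B1–B2, B2–B3, B1–B4, B4–B5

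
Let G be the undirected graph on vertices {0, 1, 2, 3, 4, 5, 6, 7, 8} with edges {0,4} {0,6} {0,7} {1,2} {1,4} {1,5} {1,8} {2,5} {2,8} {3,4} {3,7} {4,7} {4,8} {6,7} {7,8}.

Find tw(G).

2

A width-2 tree decomposition is:
Bags: B1 = {4, 7, 8}  B2 = {3, 4, 7}  B3 = {0, 4, 7}  B4 = {0, 6, 7}  B5 = {1, 4, 8}  B6 = {1, 2, 8}  B7 = {1, 2, 5}
Tree: B1–B2, B1–B3, B3–B4, B1–B5, B5–B6, B6–B7
The largest bag has 3 vertices, giving width 2; this decomposition certifies tw(G) ≤ 2. Conversely, {1, 2, 8} is a clique of size 3, and the vertices of any clique must share a bag in every tree decomposition; so some bag has ≥ 3 vertices and tw(G) ≥ 2. Therefore the treewidth is 2.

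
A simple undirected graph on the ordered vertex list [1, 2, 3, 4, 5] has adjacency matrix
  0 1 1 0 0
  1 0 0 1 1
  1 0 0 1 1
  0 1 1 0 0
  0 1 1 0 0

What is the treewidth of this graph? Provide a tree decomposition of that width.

Each bag holds 3 vertices, so the decomposition has width 2, which upper-bounds the treewidth. For the lower bound, G contains the cycle 2–4–3–5–2, so G is not a forest; only forests have treewidth ≤ 1, hence tw(G) ≥ 2. The upper and lower bounds meet at 2, so that is the treewidth.

Treewidth 2.
Bags: B1 = {2, 3, 4}  B2 = {2, 3, 5}  B3 = {1, 2, 3}
Tree: B1–B2, B2–B3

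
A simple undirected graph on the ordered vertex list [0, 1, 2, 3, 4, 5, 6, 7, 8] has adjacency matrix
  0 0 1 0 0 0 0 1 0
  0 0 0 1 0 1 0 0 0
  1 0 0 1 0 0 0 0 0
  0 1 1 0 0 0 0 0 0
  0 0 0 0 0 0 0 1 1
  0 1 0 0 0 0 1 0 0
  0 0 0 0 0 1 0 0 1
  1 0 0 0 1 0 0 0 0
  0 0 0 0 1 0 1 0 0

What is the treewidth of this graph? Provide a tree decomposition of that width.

Treewidth 2.
One such decomposition:
Bags: B1 = {1, 3, 5}  B2 = {2, 3, 5}  B3 = {0, 2, 5}  B4 = {0, 5, 7}  B5 = {4, 5, 7}  B6 = {4, 5, 8}  B7 = {5, 6, 8}
Tree: B1–B2, B2–B3, B3–B4, B4–B5, B5–B6, B6–B7

Each bag holds 3 vertices, so the decomposition has width 2, which upper-bounds the treewidth. Since 5–1–3–2–0–7–4–8–6–5 is a cycle in G, G is not acyclic. Forests are exactly the graphs of treewidth ≤ 1, so tw(G) ≥ 2. Combining the bounds, tw(G) = 2.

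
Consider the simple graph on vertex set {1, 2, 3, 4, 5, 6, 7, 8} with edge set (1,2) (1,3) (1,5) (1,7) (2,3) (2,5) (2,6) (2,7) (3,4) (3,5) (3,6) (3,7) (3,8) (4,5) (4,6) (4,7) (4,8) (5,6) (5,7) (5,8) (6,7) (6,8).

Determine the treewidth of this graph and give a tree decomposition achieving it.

The largest bag has 5 vertices, giving width 4; this decomposition certifies tw(G) ≤ 4. Conversely, {1, 2, 3, 5, 7} is a clique of size 5, and the vertices of any clique must share a bag in every tree decomposition; so some bag has ≥ 5 vertices and tw(G) ≥ 4. Combining the bounds, tw(G) = 4.

Treewidth 4.
One optimal decomposition is:
Bags: B1 = {1, 2, 3, 5, 7}  B2 = {2, 3, 5, 6, 7}  B3 = {3, 4, 5, 6, 7}  B4 = {3, 4, 5, 6, 8}
Tree: B1–B2, B2–B3, B3–B4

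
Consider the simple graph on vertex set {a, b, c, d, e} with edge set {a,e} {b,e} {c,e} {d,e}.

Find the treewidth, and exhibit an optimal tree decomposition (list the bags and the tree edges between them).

Treewidth 1.
Bags: B1 = {c, e}  B2 = {d, e}  B3 = {b, e}  B4 = {a, e}
Tree: B1–B2, B2–B3, B3–B4

The largest bag has 2 vertices, giving width 1; this decomposition certifies tw(G) ≤ 1. Any graph with an edge has treewidth ≥ 1, and G has the edge e–c. Combining the bounds, tw(G) = 1.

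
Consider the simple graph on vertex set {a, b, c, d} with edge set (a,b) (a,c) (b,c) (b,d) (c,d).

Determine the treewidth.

A width-2 tree decomposition is:
Bags: B1 = {b, c, d}  B2 = {a, b, c}
Tree: B1–B2
The largest bag has 3 vertices, giving width 2; this decomposition certifies tw(G) ≤ 2. On the other hand G contains the 3-clique {b, c, d}. A clique must lie in a single bag of any decomposition, so no decomposition can have width below 2. Hence tw(G) = 2 exactly.

2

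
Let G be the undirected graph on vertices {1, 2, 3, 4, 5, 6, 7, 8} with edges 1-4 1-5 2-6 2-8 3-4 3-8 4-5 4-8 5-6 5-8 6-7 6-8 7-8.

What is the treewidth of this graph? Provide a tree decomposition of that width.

Treewidth 2.
One such decomposition:
Bags: B1 = {6, 7, 8}  B2 = {5, 6, 8}  B3 = {2, 6, 8}  B4 = {4, 5, 8}  B5 = {3, 4, 8}  B6 = {1, 4, 5}
Tree: B1–B2, B2–B3, B2–B4, B4–B5, B4–B6

Every bag has size at most 3, so the width is 3 − 1 = 2 and tw(G) ≤ 2. Conversely, {3, 4, 8} is a clique of size 3, and the vertices of any clique must share a bag in every tree decomposition; so some bag has ≥ 3 vertices and tw(G) ≥ 2. Therefore the treewidth is 2.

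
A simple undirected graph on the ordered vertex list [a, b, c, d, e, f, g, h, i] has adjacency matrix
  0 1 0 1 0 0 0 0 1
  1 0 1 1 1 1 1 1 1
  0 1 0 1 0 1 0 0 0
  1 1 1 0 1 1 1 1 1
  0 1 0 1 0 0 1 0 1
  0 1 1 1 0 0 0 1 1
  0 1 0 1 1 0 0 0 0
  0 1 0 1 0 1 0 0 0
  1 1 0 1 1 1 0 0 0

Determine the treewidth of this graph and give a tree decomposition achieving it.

Treewidth 3.
Bags: B1 = {b, d, f, i}  B2 = {b, c, d, f}  B3 = {b, d, f, h}  B4 = {b, d, e, i}  B5 = {a, b, d, i}  B6 = {b, d, e, g}
Tree: B1–B2, B2–B3, B1–B4, B1–B5, B4–B6

Each bag holds 4 vertices, so the decomposition has width 3, which upper-bounds the treewidth. On the other hand G contains the 4-clique {b, d, e, g}. A clique must lie in a single bag of any decomposition, so no decomposition can have width below 3. Combining the bounds, tw(G) = 3.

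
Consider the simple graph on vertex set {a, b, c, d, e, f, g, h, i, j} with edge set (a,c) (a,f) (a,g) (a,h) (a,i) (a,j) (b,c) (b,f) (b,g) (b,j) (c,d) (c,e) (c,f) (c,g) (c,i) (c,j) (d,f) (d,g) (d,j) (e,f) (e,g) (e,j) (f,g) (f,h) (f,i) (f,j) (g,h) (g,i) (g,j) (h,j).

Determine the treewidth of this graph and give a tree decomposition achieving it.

Treewidth 4.
One optimal decomposition is:
Bags: B1 = {a, f, g, h, j}  B2 = {a, c, f, g, j}  B3 = {c, d, f, g, j}  B4 = {b, c, f, g, j}  B5 = {a, c, f, g, i}  B6 = {c, e, f, g, j}
Tree: B1–B2, B2–B3, B2–B4, B2–B5, B4–B6

Each bag holds 5 vertices, so the decomposition has width 4, which upper-bounds the treewidth. For the lower bound, the 5 vertices {a, f, g, h, j} are pairwise adjacent, and any tree decomposition puts a clique entirely inside one bag — forcing width ≥ 4. The upper and lower bounds meet at 4, so that is the treewidth.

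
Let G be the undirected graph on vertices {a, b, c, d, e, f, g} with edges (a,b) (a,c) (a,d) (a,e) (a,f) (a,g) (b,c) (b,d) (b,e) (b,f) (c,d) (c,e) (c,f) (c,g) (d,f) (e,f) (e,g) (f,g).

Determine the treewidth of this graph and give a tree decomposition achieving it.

Treewidth 4.
Bags: B1 = {a, b, c, e, f}  B2 = {a, c, e, f, g}  B3 = {a, b, c, d, f}
Tree: B1–B2, B1–B3

Every bag has size at most 5, so the width is 5 − 1 = 4 and tw(G) ≤ 4. For the lower bound, the 5 vertices {a, b, c, d, f} are pairwise adjacent, and any tree decomposition puts a clique entirely inside one bag — forcing width ≥ 4. Hence tw(G) = 4 exactly.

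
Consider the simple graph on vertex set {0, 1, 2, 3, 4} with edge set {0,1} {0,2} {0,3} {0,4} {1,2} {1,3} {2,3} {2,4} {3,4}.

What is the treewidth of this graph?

A width-3 tree decomposition is:
Bags: B1 = {0, 1, 2, 3}  B2 = {0, 2, 3, 4}
Tree: B1–B2
Every bag has size at most 4, so the width is 4 − 1 = 3 and tw(G) ≤ 3. On the other hand G contains the 4-clique {0, 1, 2, 3}. A clique must lie in a single bag of any decomposition, so no decomposition can have width below 3. The upper and lower bounds meet at 3, so that is the treewidth.

3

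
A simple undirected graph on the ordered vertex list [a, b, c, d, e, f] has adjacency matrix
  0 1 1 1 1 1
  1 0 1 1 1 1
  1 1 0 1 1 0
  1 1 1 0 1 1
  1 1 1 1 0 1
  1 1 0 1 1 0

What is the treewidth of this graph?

A width-4 tree decomposition is:
Bags: B1 = {a, b, c, d, e}  B2 = {a, b, d, e, f}
Tree: B1–B2
Every bag has size at most 5, so the width is 5 − 1 = 4 and tw(G) ≤ 4. Conversely, {a, b, c, d, e} is a clique of size 5, and the vertices of any clique must share a bag in every tree decomposition; so some bag has ≥ 5 vertices and tw(G) ≥ 4. The upper and lower bounds meet at 4, so that is the treewidth.

4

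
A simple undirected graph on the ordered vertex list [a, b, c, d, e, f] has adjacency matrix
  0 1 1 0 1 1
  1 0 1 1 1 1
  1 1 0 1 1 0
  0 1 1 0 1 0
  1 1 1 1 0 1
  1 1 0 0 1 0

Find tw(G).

A width-3 tree decomposition is:
Bags: B1 = {a, b, e, f}  B2 = {a, b, c, e}  B3 = {b, c, d, e}
Tree: B1–B2, B2–B3
The largest bag has 4 vertices, giving width 3; this decomposition certifies tw(G) ≤ 3. On the other hand G contains the 4-clique {b, c, d, e}. A clique must lie in a single bag of any decomposition, so no decomposition can have width below 3. Combining the bounds, tw(G) = 3.

3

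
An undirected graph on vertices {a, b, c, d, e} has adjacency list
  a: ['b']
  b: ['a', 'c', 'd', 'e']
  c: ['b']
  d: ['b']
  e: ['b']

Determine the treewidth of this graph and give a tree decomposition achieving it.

Treewidth 1.
One optimal decomposition is:
Bags: B1 = {b, e}  B2 = {b, c}  B3 = {a, b}  B4 = {b, d}
Tree: B1–B2, B2–B3, B2–B4

The largest bag has 2 vertices, giving width 1; this decomposition certifies tw(G) ≤ 1. Since G has at least one edge (e.g. e–b), it is not an edgeless graph, so tw(G) ≥ 1. The upper and lower bounds meet at 1, so that is the treewidth.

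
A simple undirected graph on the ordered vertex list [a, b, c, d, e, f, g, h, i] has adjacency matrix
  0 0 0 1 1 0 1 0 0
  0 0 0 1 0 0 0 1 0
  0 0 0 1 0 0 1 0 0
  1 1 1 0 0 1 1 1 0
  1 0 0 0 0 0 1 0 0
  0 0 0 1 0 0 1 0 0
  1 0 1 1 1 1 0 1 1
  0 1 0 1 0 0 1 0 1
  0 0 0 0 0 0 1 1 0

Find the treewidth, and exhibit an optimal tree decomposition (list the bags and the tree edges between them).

Treewidth 2.
One optimal decomposition is:
Bags: B1 = {d, f, g}  B2 = {a, d, g}  B3 = {a, e, g}  B4 = {c, d, g}  B5 = {d, g, h}  B6 = {g, h, i}  B7 = {b, d, h}
Tree: B1–B2, B2–B3, B1–B4, B4–B5, B5–B6, B5–B7

Every bag has size at most 3, so the width is 3 − 1 = 2 and tw(G) ≤ 2. On the other hand G contains the 3-clique {d, g, h}. A clique must lie in a single bag of any decomposition, so no decomposition can have width below 2. Therefore the treewidth is 2.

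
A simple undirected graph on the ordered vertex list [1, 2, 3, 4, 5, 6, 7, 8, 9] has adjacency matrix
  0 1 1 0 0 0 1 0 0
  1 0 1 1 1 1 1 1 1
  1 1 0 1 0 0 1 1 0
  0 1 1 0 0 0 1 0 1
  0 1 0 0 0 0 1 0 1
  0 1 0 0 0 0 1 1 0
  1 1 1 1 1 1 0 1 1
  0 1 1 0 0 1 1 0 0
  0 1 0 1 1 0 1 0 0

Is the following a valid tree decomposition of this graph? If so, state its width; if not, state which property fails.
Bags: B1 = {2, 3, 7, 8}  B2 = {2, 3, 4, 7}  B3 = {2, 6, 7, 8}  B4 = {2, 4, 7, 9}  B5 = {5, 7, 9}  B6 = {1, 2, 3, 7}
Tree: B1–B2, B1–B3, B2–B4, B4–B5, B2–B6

No — edge (2,5) lies in no bag.

A tree decomposition must satisfy three properties: every vertex lies in some bag; for every edge, both endpoints lie together in some bag; and for every vertex, the bags containing it form a connected subtree. Here edge (2,5) lies in no bag, so the decomposition is invalid.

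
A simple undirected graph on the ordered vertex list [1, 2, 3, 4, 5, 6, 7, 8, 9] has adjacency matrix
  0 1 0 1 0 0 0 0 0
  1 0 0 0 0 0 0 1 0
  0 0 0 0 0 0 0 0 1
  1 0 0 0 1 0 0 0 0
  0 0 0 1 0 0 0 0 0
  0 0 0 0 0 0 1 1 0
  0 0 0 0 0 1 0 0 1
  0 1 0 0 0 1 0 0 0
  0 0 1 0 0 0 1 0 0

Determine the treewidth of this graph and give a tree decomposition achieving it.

Treewidth 1.
One optimal decomposition is:
Bags: B1 = {3, 9}  B2 = {7, 9}  B3 = {6, 7}  B4 = {6, 8}  B5 = {2, 8}  B6 = {1, 2}  B7 = {1, 4}  B8 = {4, 5}
Tree: B1–B2, B2–B3, B3–B4, B4–B5, B5–B6, B6–B7, B7–B8

Every bag has size at most 2, so the width is 2 − 1 = 1 and tw(G) ≤ 1. Since G has at least one edge (e.g. 3–9), it is not an edgeless graph, so tw(G) ≥ 1. The upper and lower bounds meet at 1, so that is the treewidth.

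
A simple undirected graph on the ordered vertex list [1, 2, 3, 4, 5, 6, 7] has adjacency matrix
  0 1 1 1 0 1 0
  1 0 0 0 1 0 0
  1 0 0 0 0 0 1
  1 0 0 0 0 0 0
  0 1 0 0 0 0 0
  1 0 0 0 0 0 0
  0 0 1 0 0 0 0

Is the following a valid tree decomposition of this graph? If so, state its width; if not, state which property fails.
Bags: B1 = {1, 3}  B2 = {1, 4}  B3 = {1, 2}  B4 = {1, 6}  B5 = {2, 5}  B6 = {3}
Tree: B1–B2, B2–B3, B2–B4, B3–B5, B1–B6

A tree decomposition must satisfy three properties: every vertex lies in some bag; for every edge, both endpoints lie together in some bag; and for every vertex, the bags containing it form a connected subtree. Here vertex 7 appears in no bag, so the decomposition is invalid.

No — vertex 7 appears in no bag.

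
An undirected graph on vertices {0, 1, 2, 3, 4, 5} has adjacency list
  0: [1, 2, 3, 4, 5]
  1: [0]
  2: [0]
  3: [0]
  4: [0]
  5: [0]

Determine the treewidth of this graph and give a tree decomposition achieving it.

Every bag has size at most 2, so the width is 2 − 1 = 1 and tw(G) ≤ 1. G has an edge, so its treewidth is at least 1. Combining the bounds, tw(G) = 1.

Treewidth 1.
One such decomposition:
Bags: B1 = {0, 1}  B2 = {0, 3}  B3 = {0, 5}  B4 = {0, 2}  B5 = {0, 4}
Tree: B1–B2, B1–B3, B2–B4, B3–B5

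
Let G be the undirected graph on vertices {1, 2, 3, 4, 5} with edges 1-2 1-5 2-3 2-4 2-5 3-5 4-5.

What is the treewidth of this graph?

2

A width-2 tree decomposition is:
Bags: B1 = {1, 2, 5}  B2 = {2, 4, 5}  B3 = {2, 3, 5}
Tree: B1–B2, B2–B3
The largest bag has 3 vertices, giving width 2; this decomposition certifies tw(G) ≤ 2. Conversely, {1, 2, 5} is a clique of size 3, and the vertices of any clique must share a bag in every tree decomposition; so some bag has ≥ 3 vertices and tw(G) ≥ 2. The upper and lower bounds meet at 2, so that is the treewidth.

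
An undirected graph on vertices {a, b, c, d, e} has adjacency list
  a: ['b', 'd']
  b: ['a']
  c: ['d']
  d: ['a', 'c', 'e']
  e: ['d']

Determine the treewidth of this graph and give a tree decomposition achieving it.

Every bag has size at most 2, so the width is 2 − 1 = 1 and tw(G) ≤ 1. Since G has at least one edge (e.g. a–b), it is not an edgeless graph, so tw(G) ≥ 1. Therefore the treewidth is 1.

Treewidth 1.
One such decomposition:
Bags: B1 = {a, b}  B2 = {a, d}  B3 = {d, e}  B4 = {c, d}
Tree: B1–B2, B2–B3, B3–B4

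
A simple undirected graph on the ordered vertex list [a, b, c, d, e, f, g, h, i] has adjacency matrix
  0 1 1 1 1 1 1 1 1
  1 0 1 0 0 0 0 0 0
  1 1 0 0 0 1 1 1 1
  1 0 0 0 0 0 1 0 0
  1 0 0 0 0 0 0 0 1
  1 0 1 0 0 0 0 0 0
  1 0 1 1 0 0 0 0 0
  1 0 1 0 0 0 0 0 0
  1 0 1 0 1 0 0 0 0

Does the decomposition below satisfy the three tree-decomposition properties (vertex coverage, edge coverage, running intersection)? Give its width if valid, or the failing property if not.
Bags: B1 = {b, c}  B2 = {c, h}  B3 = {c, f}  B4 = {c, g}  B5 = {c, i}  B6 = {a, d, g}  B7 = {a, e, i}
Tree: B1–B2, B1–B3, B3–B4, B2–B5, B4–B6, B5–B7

A tree decomposition must satisfy three properties: every vertex lies in some bag; for every edge, both endpoints lie together in some bag; and for every vertex, the bags containing it form a connected subtree. Here edge (a,b) lies in no bag, so the decomposition is invalid.

No — edge (a,b) lies in no bag.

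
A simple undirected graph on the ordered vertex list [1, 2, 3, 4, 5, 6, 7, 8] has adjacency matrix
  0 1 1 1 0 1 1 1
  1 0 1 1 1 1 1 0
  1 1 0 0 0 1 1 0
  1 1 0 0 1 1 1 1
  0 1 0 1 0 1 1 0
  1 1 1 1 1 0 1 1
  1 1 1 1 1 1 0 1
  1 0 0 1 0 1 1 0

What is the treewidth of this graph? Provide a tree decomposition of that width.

Treewidth 4.
Bags: B1 = {1, 2, 4, 6, 7}  B2 = {1, 4, 6, 7, 8}  B3 = {1, 2, 3, 6, 7}  B4 = {2, 4, 5, 6, 7}
Tree: B1–B2, B1–B3, B1–B4

Every bag has size at most 5, so the width is 5 − 1 = 4 and tw(G) ≤ 4. On the other hand G contains the 5-clique {1, 4, 6, 7, 8}. A clique must lie in a single bag of any decomposition, so no decomposition can have width below 4. Therefore the treewidth is 4.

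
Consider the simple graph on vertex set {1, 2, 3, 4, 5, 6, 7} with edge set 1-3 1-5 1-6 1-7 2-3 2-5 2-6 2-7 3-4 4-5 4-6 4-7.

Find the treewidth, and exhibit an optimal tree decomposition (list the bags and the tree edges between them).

Treewidth 3.
One optimal decomposition is:
Bags: B1 = {1, 2, 4, 6}  B2 = {1, 2, 3, 4}  B3 = {1, 2, 4, 7}  B4 = {1, 2, 4, 5}
Tree: B1–B2, B2–B3, B3–B4

Each bag holds 4 vertices, so the decomposition has width 3, which upper-bounds the treewidth. For the lower bound: the 4 vertex sets {2,6}, {3,4}, {1}, {7} are disjoint, each induces a connected subgraph, and every pair is joined by at least one edge of G. Contracting each set to a single vertex therefore yields K_{4} as a minor, and since treewidth is minor-monotone, tw(G) ≥ tw(K_{4}) = 3. Therefore the treewidth is 3.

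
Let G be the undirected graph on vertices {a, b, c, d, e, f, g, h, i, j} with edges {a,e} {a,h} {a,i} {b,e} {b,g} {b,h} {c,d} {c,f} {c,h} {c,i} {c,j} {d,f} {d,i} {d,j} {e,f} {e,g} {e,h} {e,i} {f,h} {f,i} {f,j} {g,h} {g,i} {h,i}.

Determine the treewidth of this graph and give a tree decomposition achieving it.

Treewidth 3.
One such decomposition:
Bags: B1 = {e, f, h, i}  B2 = {e, g, h, i}  B3 = {c, f, h, i}  B4 = {c, d, f, i}  B5 = {b, e, g, h}  B6 = {a, e, h, i}  B7 = {c, d, f, j}
Tree: B1–B2, B1–B3, B3–B4, B2–B5, B2–B6, B4–B7

Each bag holds 4 vertices, so the decomposition has width 3, which upper-bounds the treewidth. On the other hand G contains the 4-clique {c, d, f, j}. A clique must lie in a single bag of any decomposition, so no decomposition can have width below 3. Combining the bounds, tw(G) = 3.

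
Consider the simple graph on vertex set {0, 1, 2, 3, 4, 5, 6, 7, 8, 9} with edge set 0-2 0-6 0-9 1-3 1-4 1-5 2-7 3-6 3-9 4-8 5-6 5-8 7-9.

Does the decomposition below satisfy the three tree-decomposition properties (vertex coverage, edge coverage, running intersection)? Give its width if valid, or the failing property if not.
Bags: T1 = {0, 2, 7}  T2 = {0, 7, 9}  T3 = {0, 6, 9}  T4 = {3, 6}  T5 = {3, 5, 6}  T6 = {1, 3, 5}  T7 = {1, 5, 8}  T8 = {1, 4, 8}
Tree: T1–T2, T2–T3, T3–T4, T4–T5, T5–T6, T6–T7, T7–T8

A tree decomposition must satisfy three properties: every vertex lies in some bag; for every edge, both endpoints lie together in some bag; and for every vertex, the bags containing it form a connected subtree. Here edge (9,3) lies in no bag, so the decomposition is invalid.

No — edge (9,3) lies in no bag.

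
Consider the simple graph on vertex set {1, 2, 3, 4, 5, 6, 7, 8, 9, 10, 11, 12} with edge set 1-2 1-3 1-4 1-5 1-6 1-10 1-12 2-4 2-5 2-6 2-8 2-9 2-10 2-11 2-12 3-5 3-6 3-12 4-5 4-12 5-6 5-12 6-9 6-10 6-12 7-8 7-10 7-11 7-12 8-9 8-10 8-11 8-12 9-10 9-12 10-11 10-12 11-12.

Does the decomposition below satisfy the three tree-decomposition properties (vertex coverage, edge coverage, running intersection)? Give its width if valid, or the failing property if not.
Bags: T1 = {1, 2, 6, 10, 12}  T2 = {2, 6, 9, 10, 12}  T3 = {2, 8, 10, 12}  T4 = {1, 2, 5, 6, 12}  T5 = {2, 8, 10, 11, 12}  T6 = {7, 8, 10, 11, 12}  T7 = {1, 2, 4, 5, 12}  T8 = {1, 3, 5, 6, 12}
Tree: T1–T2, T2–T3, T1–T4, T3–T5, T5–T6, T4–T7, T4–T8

A tree decomposition must satisfy three properties: every vertex lies in some bag; for every edge, both endpoints lie together in some bag; and for every vertex, the bags containing it form a connected subtree. Here edge (9,8) lies in no bag, so the decomposition is invalid.

No — edge (9,8) lies in no bag.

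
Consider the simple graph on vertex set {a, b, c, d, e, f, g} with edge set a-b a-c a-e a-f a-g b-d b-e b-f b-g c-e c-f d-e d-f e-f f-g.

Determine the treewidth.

A width-3 tree decomposition is:
Bags: B1 = {a, b, e, f}  B2 = {b, d, e, f}  B3 = {a, c, e, f}  B4 = {a, b, f, g}
Tree: B1–B2, B1–B3, B1–B4
Each bag holds 4 vertices, so the decomposition has width 3, which upper-bounds the treewidth. For the lower bound, the 4 vertices {a, c, e, f} are pairwise adjacent, and any tree decomposition puts a clique entirely inside one bag — forcing width ≥ 3. The upper and lower bounds meet at 3, so that is the treewidth.

3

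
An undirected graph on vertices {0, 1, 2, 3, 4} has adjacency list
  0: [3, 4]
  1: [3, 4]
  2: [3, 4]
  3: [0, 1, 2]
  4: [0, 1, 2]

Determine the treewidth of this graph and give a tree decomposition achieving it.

Every bag has size at most 3, so the width is 3 − 1 = 2 and tw(G) ≤ 2. Since 1–3–0–4–1 is a cycle in G, G is not acyclic. Forests are exactly the graphs of treewidth ≤ 1, so tw(G) ≥ 2. Hence tw(G) = 2 exactly.

Treewidth 2.
One such decomposition:
Bags: B1 = {1, 3, 4}  B2 = {0, 3, 4}  B3 = {2, 3, 4}
Tree: B1–B2, B2–B3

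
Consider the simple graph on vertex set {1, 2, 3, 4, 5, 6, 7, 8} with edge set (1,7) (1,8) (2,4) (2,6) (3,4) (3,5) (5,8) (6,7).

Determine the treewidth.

A width-2 tree decomposition is:
Bags: B1 = {1, 7, 8}  B2 = {6, 7, 8}  B3 = {2, 6, 8}  B4 = {2, 4, 8}  B5 = {3, 4, 8}  B6 = {3, 5, 8}
Tree: B1–B2, B2–B3, B3–B4, B4–B5, B5–B6
Every bag has size at most 3, so the width is 3 − 1 = 2 and tw(G) ≤ 2. Since 8–1–7–6–2–4–3–5–8 is a cycle in G, G is not acyclic. Forests are exactly the graphs of treewidth ≤ 1, so tw(G) ≥ 2. Therefore the treewidth is 2.

2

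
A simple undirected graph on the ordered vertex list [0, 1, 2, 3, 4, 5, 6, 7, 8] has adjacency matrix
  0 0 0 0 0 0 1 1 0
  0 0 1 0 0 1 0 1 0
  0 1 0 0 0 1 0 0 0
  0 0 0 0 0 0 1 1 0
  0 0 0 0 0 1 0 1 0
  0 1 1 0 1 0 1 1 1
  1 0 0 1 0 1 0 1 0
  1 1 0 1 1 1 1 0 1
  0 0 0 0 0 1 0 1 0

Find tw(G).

2

A width-2 tree decomposition is:
Bags: B1 = {5, 6, 7}  B2 = {4, 5, 7}  B3 = {1, 5, 7}  B4 = {3, 6, 7}  B5 = {5, 7, 8}  B6 = {1, 2, 5}  B7 = {0, 6, 7}
Tree: B1–B2, B2–B3, B1–B4, B1–B5, B3–B6, B1–B7
The largest bag has 3 vertices, giving width 2; this decomposition certifies tw(G) ≤ 2. Conversely, {1, 2, 5} is a clique of size 3, and the vertices of any clique must share a bag in every tree decomposition; so some bag has ≥ 3 vertices and tw(G) ≥ 2. The upper and lower bounds meet at 2, so that is the treewidth.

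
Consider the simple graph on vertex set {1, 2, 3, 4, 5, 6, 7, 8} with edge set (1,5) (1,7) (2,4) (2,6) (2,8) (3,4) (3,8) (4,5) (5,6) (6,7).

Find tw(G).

A width-2 tree decomposition is:
Bags: B1 = {1, 6, 7}  B2 = {1, 5, 6}  B3 = {2, 5, 6}  B4 = {2, 4, 5}  B5 = {2, 4, 8}  B6 = {3, 4, 8}
Tree: B1–B2, B2–B3, B3–B4, B4–B5, B5–B6
Every bag has size at most 3, so the width is 3 − 1 = 2 and tw(G) ≤ 2. For the lower bound, G contains the cycle 7–1–5–6–7, so G is not a forest; only forests have treewidth ≤ 1, hence tw(G) ≥ 2. Combining the bounds, tw(G) = 2.

2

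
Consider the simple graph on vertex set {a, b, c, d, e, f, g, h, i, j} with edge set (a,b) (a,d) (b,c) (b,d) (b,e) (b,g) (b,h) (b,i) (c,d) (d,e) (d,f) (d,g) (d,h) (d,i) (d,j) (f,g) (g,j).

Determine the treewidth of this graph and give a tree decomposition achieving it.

Treewidth 2.
One optimal decomposition is:
Bags: B1 = {b, d, e}  B2 = {b, d, g}  B3 = {d, g, j}  B4 = {a, b, d}  B5 = {b, d, i}  B6 = {d, f, g}  B7 = {b, c, d}  B8 = {b, d, h}
Tree: B1–B2, B2–B3, B1–B4, B1–B5, B2–B6, B2–B7, B2–B8

The largest bag has 3 vertices, giving width 2; this decomposition certifies tw(G) ≤ 2. Conversely, {d, g, j} is a clique of size 3, and the vertices of any clique must share a bag in every tree decomposition; so some bag has ≥ 3 vertices and tw(G) ≥ 2. Therefore the treewidth is 2.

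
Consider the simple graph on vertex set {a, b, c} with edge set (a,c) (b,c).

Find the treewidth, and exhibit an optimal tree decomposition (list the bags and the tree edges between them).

Each bag holds 2 vertices, so the decomposition has width 1, which upper-bounds the treewidth. Since G has at least one edge (e.g. c–a), it is not an edgeless graph, so tw(G) ≥ 1. The upper and lower bounds meet at 1, so that is the treewidth.

Treewidth 1.
Bags: B1 = {a, c}  B2 = {b, c}
Tree: B1–B2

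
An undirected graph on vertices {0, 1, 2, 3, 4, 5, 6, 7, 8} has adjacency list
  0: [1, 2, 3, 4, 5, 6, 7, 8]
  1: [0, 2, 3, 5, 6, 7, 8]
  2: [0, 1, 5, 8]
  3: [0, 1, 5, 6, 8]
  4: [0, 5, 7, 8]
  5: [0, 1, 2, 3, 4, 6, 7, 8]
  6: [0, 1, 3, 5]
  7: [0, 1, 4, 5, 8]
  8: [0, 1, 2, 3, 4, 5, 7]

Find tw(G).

A width-4 tree decomposition is:
Bags: B1 = {0, 1, 3, 5, 6}  B2 = {0, 1, 3, 5, 8}  B3 = {0, 1, 5, 7, 8}  B4 = {0, 1, 2, 5, 8}  B5 = {0, 4, 5, 7, 8}
Tree: B1–B2, B2–B3, B3–B4, B3–B5
Each bag holds 5 vertices, so the decomposition has width 4, which upper-bounds the treewidth. On the other hand G contains the 5-clique {0, 1, 2, 5, 8}. A clique must lie in a single bag of any decomposition, so no decomposition can have width below 4. Hence tw(G) = 4 exactly.

4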